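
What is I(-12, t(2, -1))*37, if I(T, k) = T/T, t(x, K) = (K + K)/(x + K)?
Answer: 37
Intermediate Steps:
t(x, K) = 2*K/(K + x) (t(x, K) = (2*K)/(K + x) = 2*K/(K + x))
I(T, k) = 1
I(-12, t(2, -1))*37 = 1*37 = 37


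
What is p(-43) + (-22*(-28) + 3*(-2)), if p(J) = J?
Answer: 567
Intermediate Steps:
p(-43) + (-22*(-28) + 3*(-2)) = -43 + (-22*(-28) + 3*(-2)) = -43 + (616 - 6) = -43 + 610 = 567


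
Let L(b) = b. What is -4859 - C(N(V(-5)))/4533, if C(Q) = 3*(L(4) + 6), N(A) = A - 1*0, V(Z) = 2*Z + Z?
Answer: -7341959/1511 ≈ -4859.0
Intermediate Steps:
V(Z) = 3*Z
N(A) = A (N(A) = A + 0 = A)
C(Q) = 30 (C(Q) = 3*(4 + 6) = 3*10 = 30)
-4859 - C(N(V(-5)))/4533 = -4859 - 30/4533 = -4859 - 1*10/1511 = -4859 - 10/1511 = -7341959/1511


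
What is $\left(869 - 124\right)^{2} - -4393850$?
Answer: $4948875$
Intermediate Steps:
$\left(869 - 124\right)^{2} - -4393850 = 745^{2} + 4393850 = 555025 + 4393850 = 4948875$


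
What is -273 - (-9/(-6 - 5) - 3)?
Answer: -2979/11 ≈ -270.82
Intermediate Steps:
-273 - (-9/(-6 - 5) - 3) = -273 - (-9/(-11) - 3) = -273 - (-1/11*(-9) - 3) = -273 - (9/11 - 3) = -273 - 1*(-24/11) = -273 + 24/11 = -2979/11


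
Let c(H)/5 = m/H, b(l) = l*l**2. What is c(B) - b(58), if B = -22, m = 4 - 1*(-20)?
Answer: -2146292/11 ≈ -1.9512e+5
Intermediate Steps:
m = 24 (m = 4 + 20 = 24)
b(l) = l**3
c(H) = 120/H (c(H) = 5*(24/H) = 120/H)
c(B) - b(58) = 120/(-22) - 1*58**3 = 120*(-1/22) - 1*195112 = -60/11 - 195112 = -2146292/11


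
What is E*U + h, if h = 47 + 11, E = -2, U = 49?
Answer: -40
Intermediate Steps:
h = 58
E*U + h = -2*49 + 58 = -98 + 58 = -40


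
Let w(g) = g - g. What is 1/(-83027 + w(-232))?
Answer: -1/83027 ≈ -1.2044e-5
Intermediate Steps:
w(g) = 0
1/(-83027 + w(-232)) = 1/(-83027 + 0) = 1/(-83027) = -1/83027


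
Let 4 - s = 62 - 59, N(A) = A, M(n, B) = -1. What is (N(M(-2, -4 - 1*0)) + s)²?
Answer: 0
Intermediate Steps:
s = 1 (s = 4 - (62 - 59) = 4 - 1*3 = 4 - 3 = 1)
(N(M(-2, -4 - 1*0)) + s)² = (-1 + 1)² = 0² = 0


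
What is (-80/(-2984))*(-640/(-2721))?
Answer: 6400/1014933 ≈ 0.0063058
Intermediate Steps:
(-80/(-2984))*(-640/(-2721)) = (-80*(-1/2984))*(-640*(-1/2721)) = (10/373)*(640/2721) = 6400/1014933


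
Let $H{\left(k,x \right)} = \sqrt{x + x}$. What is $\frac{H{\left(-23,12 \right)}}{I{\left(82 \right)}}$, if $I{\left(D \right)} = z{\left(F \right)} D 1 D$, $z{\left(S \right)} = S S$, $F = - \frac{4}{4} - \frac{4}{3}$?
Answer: $\frac{9 \sqrt{6}}{164738} \approx 0.00013382$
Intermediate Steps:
$H{\left(k,x \right)} = \sqrt{2} \sqrt{x}$ ($H{\left(k,x \right)} = \sqrt{2 x} = \sqrt{2} \sqrt{x}$)
$F = - \frac{7}{3}$ ($F = \left(-4\right) \frac{1}{4} - \frac{4}{3} = -1 - \frac{4}{3} = - \frac{7}{3} \approx -2.3333$)
$z{\left(S \right)} = S^{2}$
$I{\left(D \right)} = \frac{49 D^{2}}{9}$ ($I{\left(D \right)} = \left(- \frac{7}{3}\right)^{2} D 1 D = \frac{49 D}{9} D = \frac{49 D^{2}}{9}$)
$\frac{H{\left(-23,12 \right)}}{I{\left(82 \right)}} = \frac{\sqrt{2} \sqrt{12}}{\frac{49}{9} \cdot 82^{2}} = \frac{\sqrt{2} \cdot 2 \sqrt{3}}{\frac{49}{9} \cdot 6724} = \frac{2 \sqrt{6}}{\frac{329476}{9}} = 2 \sqrt{6} \cdot \frac{9}{329476} = \frac{9 \sqrt{6}}{164738}$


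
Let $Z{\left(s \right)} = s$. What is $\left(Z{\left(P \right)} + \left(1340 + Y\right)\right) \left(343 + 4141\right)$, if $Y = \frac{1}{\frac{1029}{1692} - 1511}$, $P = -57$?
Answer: $\frac{4900729951916}{851861} \approx 5.753 \cdot 10^{6}$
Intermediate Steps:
$Y = - \frac{564}{851861}$ ($Y = \frac{1}{1029 \cdot \frac{1}{1692} - 1511} = \frac{1}{\frac{343}{564} - 1511} = \frac{1}{- \frac{851861}{564}} = - \frac{564}{851861} \approx -0.00066208$)
$\left(Z{\left(P \right)} + \left(1340 + Y\right)\right) \left(343 + 4141\right) = \left(-57 + \left(1340 - \frac{564}{851861}\right)\right) \left(343 + 4141\right) = \left(-57 + \frac{1141493176}{851861}\right) 4484 = \frac{1092937099}{851861} \cdot 4484 = \frac{4900729951916}{851861}$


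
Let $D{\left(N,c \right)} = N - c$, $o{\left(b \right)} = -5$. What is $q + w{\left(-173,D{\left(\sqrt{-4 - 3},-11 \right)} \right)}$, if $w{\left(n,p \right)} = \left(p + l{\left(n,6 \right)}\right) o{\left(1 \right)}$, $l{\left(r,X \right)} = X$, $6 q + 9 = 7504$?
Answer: $\frac{6985}{6} - 5 i \sqrt{7} \approx 1164.2 - 13.229 i$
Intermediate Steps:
$q = \frac{7495}{6}$ ($q = - \frac{3}{2} + \frac{1}{6} \cdot 7504 = - \frac{3}{2} + \frac{3752}{3} = \frac{7495}{6} \approx 1249.2$)
$w{\left(n,p \right)} = -30 - 5 p$ ($w{\left(n,p \right)} = \left(p + 6\right) \left(-5\right) = \left(6 + p\right) \left(-5\right) = -30 - 5 p$)
$q + w{\left(-173,D{\left(\sqrt{-4 - 3},-11 \right)} \right)} = \frac{7495}{6} - \left(30 + 5 \left(\sqrt{-4 - 3} - -11\right)\right) = \frac{7495}{6} - \left(30 + 5 \left(\sqrt{-7} + 11\right)\right) = \frac{7495}{6} - \left(30 + 5 \left(i \sqrt{7} + 11\right)\right) = \frac{7495}{6} - \left(30 + 5 \left(11 + i \sqrt{7}\right)\right) = \frac{7495}{6} - \left(85 + 5 i \sqrt{7}\right) = \frac{6985}{6} - 5 i \sqrt{7}$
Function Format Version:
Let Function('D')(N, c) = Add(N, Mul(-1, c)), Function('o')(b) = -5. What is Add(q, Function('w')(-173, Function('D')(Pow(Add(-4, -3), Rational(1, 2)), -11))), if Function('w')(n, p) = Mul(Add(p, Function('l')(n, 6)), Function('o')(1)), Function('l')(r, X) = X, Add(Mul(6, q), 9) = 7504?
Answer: Add(Rational(6985, 6), Mul(-5, I, Pow(7, Rational(1, 2)))) ≈ Add(1164.2, Mul(-13.229, I))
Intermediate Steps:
q = Rational(7495, 6) (q = Add(Rational(-3, 2), Mul(Rational(1, 6), 7504)) = Add(Rational(-3, 2), Rational(3752, 3)) = Rational(7495, 6) ≈ 1249.2)
Function('w')(n, p) = Add(-30, Mul(-5, p)) (Function('w')(n, p) = Mul(Add(p, 6), -5) = Mul(Add(6, p), -5) = Add(-30, Mul(-5, p)))
Add(q, Function('w')(-173, Function('D')(Pow(Add(-4, -3), Rational(1, 2)), -11))) = Add(Rational(7495, 6), Add(-30, Mul(-5, Add(Pow(Add(-4, -3), Rational(1, 2)), Mul(-1, -11))))) = Add(Rational(7495, 6), Add(-30, Mul(-5, Add(Pow(-7, Rational(1, 2)), 11)))) = Add(Rational(7495, 6), Add(-30, Mul(-5, Add(Mul(I, Pow(7, Rational(1, 2))), 11)))) = Add(Rational(7495, 6), Add(-30, Mul(-5, Add(11, Mul(I, Pow(7, Rational(1, 2))))))) = Add(Rational(7495, 6), Add(-30, Add(-55, Mul(-5, I, Pow(7, Rational(1, 2)))))) = Add(Rational(7495, 6), Add(-85, Mul(-5, I, Pow(7, Rational(1, 2))))) = Add(Rational(6985, 6), Mul(-5, I, Pow(7, Rational(1, 2))))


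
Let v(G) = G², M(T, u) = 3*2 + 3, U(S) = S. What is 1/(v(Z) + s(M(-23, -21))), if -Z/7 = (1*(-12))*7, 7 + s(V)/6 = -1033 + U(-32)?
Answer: 1/339312 ≈ 2.9471e-6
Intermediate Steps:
M(T, u) = 9 (M(T, u) = 6 + 3 = 9)
s(V) = -6432 (s(V) = -42 + 6*(-1033 - 32) = -42 + 6*(-1065) = -42 - 6390 = -6432)
Z = 588 (Z = -7*1*(-12)*7 = -(-84)*7 = -7*(-84) = 588)
1/(v(Z) + s(M(-23, -21))) = 1/(588² - 6432) = 1/(345744 - 6432) = 1/339312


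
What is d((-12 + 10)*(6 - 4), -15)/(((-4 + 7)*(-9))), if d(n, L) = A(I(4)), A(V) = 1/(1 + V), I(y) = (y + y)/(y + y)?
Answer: -1/54 ≈ -0.018519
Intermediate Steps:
I(y) = 1 (I(y) = (2*y)/((2*y)) = (2*y)*(1/(2*y)) = 1)
d(n, L) = ½ (d(n, L) = 1/(1 + 1) = 1/2 = ½)
d((-12 + 10)*(6 - 4), -15)/(((-4 + 7)*(-9))) = 1/(2*(((-4 + 7)*(-9)))) = 1/(2*((3*(-9)))) = (½)/(-27) = (½)*(-1/27) = -1/54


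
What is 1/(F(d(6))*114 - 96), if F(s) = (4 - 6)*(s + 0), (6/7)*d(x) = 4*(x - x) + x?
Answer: -1/1692 ≈ -0.00059102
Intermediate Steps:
d(x) = 7*x/6 (d(x) = 7*(4*(x - x) + x)/6 = 7*(4*0 + x)/6 = 7*(0 + x)/6 = 7*x/6)
F(s) = -2*s
1/(F(d(6))*114 - 96) = 1/(-7*6/3*114 - 96) = 1/(-2*7*114 - 96) = 1/(-14*114 - 96) = 1/(-1596 - 96) = 1/(-1692) = -1/1692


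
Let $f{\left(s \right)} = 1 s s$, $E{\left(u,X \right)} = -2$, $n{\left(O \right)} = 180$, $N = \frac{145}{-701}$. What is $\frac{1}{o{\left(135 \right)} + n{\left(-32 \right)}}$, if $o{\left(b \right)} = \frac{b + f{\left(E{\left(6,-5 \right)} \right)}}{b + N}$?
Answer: $\frac{94490}{17105639} \approx 0.0055239$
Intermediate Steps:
$N = - \frac{145}{701}$ ($N = 145 \left(- \frac{1}{701}\right) = - \frac{145}{701} \approx -0.20685$)
$f{\left(s \right)} = s^{2}$ ($f{\left(s \right)} = s s = s^{2}$)
$o{\left(b \right)} = \frac{4 + b}{- \frac{145}{701} + b}$ ($o{\left(b \right)} = \frac{b + \left(-2\right)^{2}}{b - \frac{145}{701}} = \frac{b + 4}{- \frac{145}{701} + b} = \frac{4 + b}{- \frac{145}{701} + b}$)
$\frac{1}{o{\left(135 \right)} + n{\left(-32 \right)}} = \frac{1}{\frac{701 \left(4 + 135\right)}{-145 + 701 \cdot 135} + 180} = \frac{1}{701 \frac{1}{-145 + 94635} \cdot 139 + 180} = \frac{1}{701 \cdot \frac{1}{94490} \cdot 139 + 180} = \frac{1}{\frac{97439}{94490} + 180} = \frac{1}{\frac{17105639}{94490}} = \frac{94490}{17105639}$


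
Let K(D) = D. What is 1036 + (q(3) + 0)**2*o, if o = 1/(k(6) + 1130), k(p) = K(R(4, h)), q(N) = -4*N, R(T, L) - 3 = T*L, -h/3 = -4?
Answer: 1223660/1181 ≈ 1036.1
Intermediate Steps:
h = 12 (h = -3*(-4) = 12)
R(T, L) = 3 + L*T (R(T, L) = 3 + T*L = 3 + L*T)
k(p) = 51 (k(p) = 3 + 12*4 = 3 + 48 = 51)
o = 1/1181 (o = 1/(51 + 1130) = 1/1181 ≈ 0.00084674)
1036 + (q(3) + 0)**2*o = 1036 + (-4*3 + 0)**2*(1/1181) = 1036 + (-12 + 0)**2*(1/1181) = 1036 + (-12)**2*(1/1181) = 1036 + 144*(1/1181) = 1036 + 144/1181 = 1223660/1181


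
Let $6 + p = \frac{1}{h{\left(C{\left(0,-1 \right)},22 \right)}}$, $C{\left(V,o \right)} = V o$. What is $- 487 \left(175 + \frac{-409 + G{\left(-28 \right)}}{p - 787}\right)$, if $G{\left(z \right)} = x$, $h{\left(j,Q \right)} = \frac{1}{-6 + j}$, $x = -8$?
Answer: $- \frac{68297854}{799} \approx -85479.0$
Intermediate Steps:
$p = -12$ ($p = -6 + \frac{1}{\frac{1}{-6 + 0 \left(-1\right)}} = -6 + \frac{1}{\frac{1}{-6 + 0}} = -6 + \frac{1}{\frac{1}{-6}} = -6 + \frac{1}{- \frac{1}{6}} = -6 - 6 = -12$)
$G{\left(z \right)} = -8$
$- 487 \left(175 + \frac{-409 + G{\left(-28 \right)}}{p - 787}\right) = - 487 \left(175 + \frac{-409 - 8}{-12 - 787}\right) = - 487 \left(175 - \frac{417}{-799}\right) = - 487 \left(175 - - \frac{417}{799}\right) = - 487 \left(175 + \frac{417}{799}\right) = \left(-487\right) \frac{140242}{799} = - \frac{68297854}{799}$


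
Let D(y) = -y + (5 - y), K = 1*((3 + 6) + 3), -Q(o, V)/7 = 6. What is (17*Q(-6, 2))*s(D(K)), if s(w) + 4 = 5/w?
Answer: 57834/19 ≈ 3043.9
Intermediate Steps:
Q(o, V) = -42 (Q(o, V) = -7*6 = -42)
K = 12 (K = 1*(9 + 3) = 1*12 = 12)
D(y) = 5 - 2*y
s(w) = -4 + 5/w
(17*Q(-6, 2))*s(D(K)) = (17*(-42))*(-4 + 5/(5 - 2*12)) = -714*(-4 + 5/(5 - 24)) = -714*(-4 + 5/(-19)) = -714*(-4 + 5*(-1/19)) = -714*(-4 - 5/19) = -714*(-81/19) = 57834/19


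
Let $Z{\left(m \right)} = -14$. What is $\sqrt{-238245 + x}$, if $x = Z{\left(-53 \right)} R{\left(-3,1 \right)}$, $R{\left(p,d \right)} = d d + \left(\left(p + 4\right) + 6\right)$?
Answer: $i \sqrt{238357} \approx 488.22 i$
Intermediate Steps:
$R{\left(p,d \right)} = 10 + p + d^{2}$ ($R{\left(p,d \right)} = d^{2} + \left(\left(4 + p\right) + 6\right) = d^{2} + \left(10 + p\right) = 10 + p + d^{2}$)
$x = -112$ ($x = - 14 \left(10 - 3 + 1^{2}\right) = - 14 \left(10 - 3 + 1\right) = \left(-14\right) 8 = -112$)
$\sqrt{-238245 + x} = \sqrt{-238245 - 112} = \sqrt{-238357} = i \sqrt{238357}$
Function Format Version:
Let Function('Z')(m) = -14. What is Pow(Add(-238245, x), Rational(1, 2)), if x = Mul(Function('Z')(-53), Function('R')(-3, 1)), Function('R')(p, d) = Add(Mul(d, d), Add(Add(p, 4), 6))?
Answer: Mul(I, Pow(238357, Rational(1, 2))) ≈ Mul(488.22, I)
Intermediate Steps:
Function('R')(p, d) = Add(10, p, Pow(d, 2)) (Function('R')(p, d) = Add(Pow(d, 2), Add(Add(4, p), 6)) = Add(Pow(d, 2), Add(10, p)) = Add(10, p, Pow(d, 2)))
x = -112 (x = Mul(-14, Add(10, -3, Pow(1, 2))) = Mul(-14, Add(10, -3, 1)) = Mul(-14, 8) = -112)
Pow(Add(-238245, x), Rational(1, 2)) = Pow(Add(-238245, -112), Rational(1, 2)) = Pow(-238357, Rational(1, 2)) = Mul(I, Pow(238357, Rational(1, 2)))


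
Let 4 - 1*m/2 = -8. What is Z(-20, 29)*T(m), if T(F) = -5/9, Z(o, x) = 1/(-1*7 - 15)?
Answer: 5/198 ≈ 0.025253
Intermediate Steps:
m = 24 (m = 8 - 2*(-8) = 8 + 16 = 24)
Z(o, x) = -1/22 (Z(o, x) = 1/(-7 - 15) = 1/(-22) = -1/22)
T(F) = -5/9 (T(F) = -5*1/9 = -5/9)
Z(-20, 29)*T(m) = -1/22*(-5/9) = 5/198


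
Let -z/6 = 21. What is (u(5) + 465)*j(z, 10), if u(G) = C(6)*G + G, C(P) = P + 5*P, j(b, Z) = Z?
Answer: 6500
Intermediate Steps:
z = -126 (z = -6*21 = -126)
C(P) = 6*P
u(G) = 37*G (u(G) = (6*6)*G + G = 36*G + G = 37*G)
(u(5) + 465)*j(z, 10) = (37*5 + 465)*10 = (185 + 465)*10 = 650*10 = 6500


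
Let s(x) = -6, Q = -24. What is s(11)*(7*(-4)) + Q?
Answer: 144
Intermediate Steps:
s(11)*(7*(-4)) + Q = -42*(-4) - 24 = -6*(-28) - 24 = 168 - 24 = 144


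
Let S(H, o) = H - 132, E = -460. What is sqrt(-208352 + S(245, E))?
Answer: I*sqrt(208239) ≈ 456.33*I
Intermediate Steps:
S(H, o) = -132 + H
sqrt(-208352 + S(245, E)) = sqrt(-208352 + (-132 + 245)) = sqrt(-208352 + 113) = sqrt(-208239) = I*sqrt(208239)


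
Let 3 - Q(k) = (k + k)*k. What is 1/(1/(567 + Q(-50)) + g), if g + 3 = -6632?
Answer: -4430/29393051 ≈ -0.00015072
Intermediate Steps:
g = -6635 (g = -3 - 6632 = -6635)
Q(k) = 3 - 2*k**2 (Q(k) = 3 - (k + k)*k = 3 - 2*k*k = 3 - 2*k**2)
1/(1/(567 + Q(-50)) + g) = 1/(1/(567 + (3 - 2*(-50)**2)) - 6635) = 1/(1/(567 + (3 - 2*2500)) - 6635) = 1/(1/(567 + (3 - 5000)) - 6635) = 1/(1/(567 - 4997) - 6635) = 1/(1/(-4430) - 6635) = 1/(-1/4430 - 6635) = 1/(-29393051/4430) = -4430/29393051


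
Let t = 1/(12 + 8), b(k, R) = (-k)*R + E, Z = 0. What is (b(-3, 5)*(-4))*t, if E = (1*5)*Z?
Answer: -3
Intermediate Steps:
E = 0 (E = (1*5)*0 = 5*0 = 0)
b(k, R) = -R*k (b(k, R) = (-k)*R + 0 = -R*k + 0 = -R*k)
t = 1/20 ≈ 0.050000
(b(-3, 5)*(-4))*t = (-1*5*(-3)*(-4))*(1/20) = (15*(-4))*(1/20) = -60*1/20 = -3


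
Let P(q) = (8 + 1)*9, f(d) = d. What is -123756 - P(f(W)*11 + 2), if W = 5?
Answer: -123837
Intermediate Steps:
P(q) = 81 (P(q) = 9*9 = 81)
-123756 - P(f(W)*11 + 2) = -123756 - 1*81 = -123756 - 81 = -123837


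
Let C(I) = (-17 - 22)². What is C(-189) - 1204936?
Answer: -1203415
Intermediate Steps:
C(I) = 1521 (C(I) = (-39)² = 1521)
C(-189) - 1204936 = 1521 - 1204936 = -1203415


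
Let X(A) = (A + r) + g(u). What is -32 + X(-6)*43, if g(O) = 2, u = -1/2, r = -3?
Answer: -333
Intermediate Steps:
u = -½ (u = -1*½ = -½ ≈ -0.50000)
X(A) = -1 + A (X(A) = (A - 3) + 2 = (-3 + A) + 2 = -1 + A)
-32 + X(-6)*43 = -32 + (-1 - 6)*43 = -32 - 7*43 = -32 - 301 = -333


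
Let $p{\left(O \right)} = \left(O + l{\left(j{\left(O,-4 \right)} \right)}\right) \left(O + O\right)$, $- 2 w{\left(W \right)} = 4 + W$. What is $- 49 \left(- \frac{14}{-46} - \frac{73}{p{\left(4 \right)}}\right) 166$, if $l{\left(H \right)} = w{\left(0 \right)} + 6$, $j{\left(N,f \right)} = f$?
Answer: $\frac{5006477}{736} \approx 6802.3$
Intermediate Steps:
$w{\left(W \right)} = -2 - \frac{W}{2}$ ($w{\left(W \right)} = - \frac{4 + W}{2} = -2 - \frac{W}{2}$)
$l{\left(H \right)} = 4$ ($l{\left(H \right)} = \left(-2 - 0\right) + 6 = \left(-2 + 0\right) + 6 = -2 + 6 = 4$)
$p{\left(O \right)} = 2 O \left(4 + O\right)$ ($p{\left(O \right)} = \left(O + 4\right) \left(O + O\right) = \left(4 + O\right) 2 O = 2 O \left(4 + O\right)$)
$- 49 \left(- \frac{14}{-46} - \frac{73}{p{\left(4 \right)}}\right) 166 = - 49 \left(- \frac{14}{-46} - \frac{73}{2 \cdot 4 \left(4 + 4\right)}\right) 166 = - 49 \left(\left(-14\right) \left(- \frac{1}{46}\right) - \frac{73}{2 \cdot 4 \cdot 8}\right) 166 = - 49 \left(\frac{7}{23} - \frac{73}{64}\right) 166 = \left(-49\right) \left(- \frac{1231}{1472}\right) 166 = \frac{60319}{1472} \cdot 166 = \frac{5006477}{736}$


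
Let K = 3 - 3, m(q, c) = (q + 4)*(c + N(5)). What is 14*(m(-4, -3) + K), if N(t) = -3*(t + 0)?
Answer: 0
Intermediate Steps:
N(t) = -3*t
m(q, c) = (-15 + c)*(4 + q) (m(q, c) = (q + 4)*(c - 3*5) = (4 + q)*(c - 15) = (4 + q)*(-15 + c) = (-15 + c)*(4 + q))
K = 0
14*(m(-4, -3) + K) = 14*((-60 - 15*(-4) + 4*(-3) - 3*(-4)) + 0) = 14*((-60 + 60 - 12 + 12) + 0) = 14*(0 + 0) = 14*0 = 0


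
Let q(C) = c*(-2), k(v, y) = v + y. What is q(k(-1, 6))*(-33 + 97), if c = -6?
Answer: 768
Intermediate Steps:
q(C) = 12 (q(C) = -6*(-2) = 12)
q(k(-1, 6))*(-33 + 97) = 12*(-33 + 97) = 12*64 = 768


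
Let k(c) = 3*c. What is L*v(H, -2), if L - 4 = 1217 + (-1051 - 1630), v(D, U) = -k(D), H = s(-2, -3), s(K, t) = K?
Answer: -8760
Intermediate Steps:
H = -2
v(D, U) = -3*D
L = -1460 (L = 4 + (1217 + (-1051 - 1630)) = 4 + (1217 - 2681) = 4 - 1464 = -1460)
L*v(H, -2) = -(-4380)*(-2) = -1460*6 = -8760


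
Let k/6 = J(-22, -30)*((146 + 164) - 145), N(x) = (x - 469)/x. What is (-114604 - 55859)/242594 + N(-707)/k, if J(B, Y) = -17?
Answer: -399172007/568000770 ≈ -0.70277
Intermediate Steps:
N(x) = (-469 + x)/x
k = -16830 (k = 6*(-17*((146 + 164) - 145)) = 6*(-17*(310 - 145)) = 6*(-17*165) = 6*(-2805) = -16830)
(-114604 - 55859)/242594 + N(-707)/k = (-114604 - 55859)/242594 + ((-469 - 707)/(-707))/(-16830) = -170463*1/242594 - 1/707*(-1176)*(-1/16830) = -170463/242594 + (168/101)*(-1/16830) = -170463/242594 - 28/283305 = -399172007/568000770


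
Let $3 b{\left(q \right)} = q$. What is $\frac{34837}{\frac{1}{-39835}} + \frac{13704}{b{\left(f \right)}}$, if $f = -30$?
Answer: $- \frac{6938666327}{5} \approx -1.3877 \cdot 10^{9}$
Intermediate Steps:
$b{\left(q \right)} = \frac{q}{3}$
$\frac{34837}{\frac{1}{-39835}} + \frac{13704}{b{\left(f \right)}} = \frac{34837}{\frac{1}{-39835}} + \frac{13704}{\frac{1}{3} \left(-30\right)} = \frac{34837}{- \frac{1}{39835}} + \frac{13704}{-10} = 34837 \left(-39835\right) + 13704 \left(- \frac{1}{10}\right) = -1387731895 - \frac{6852}{5} = - \frac{6938666327}{5}$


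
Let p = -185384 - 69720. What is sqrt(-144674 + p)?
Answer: I*sqrt(399778) ≈ 632.28*I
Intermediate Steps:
p = -255104
sqrt(-144674 + p) = sqrt(-144674 - 255104) = sqrt(-399778) = I*sqrt(399778)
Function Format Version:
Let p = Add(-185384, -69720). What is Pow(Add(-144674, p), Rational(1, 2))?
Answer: Mul(I, Pow(399778, Rational(1, 2))) ≈ Mul(632.28, I)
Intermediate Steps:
p = -255104
Pow(Add(-144674, p), Rational(1, 2)) = Pow(Add(-144674, -255104), Rational(1, 2)) = Pow(-399778, Rational(1, 2)) = Mul(I, Pow(399778, Rational(1, 2)))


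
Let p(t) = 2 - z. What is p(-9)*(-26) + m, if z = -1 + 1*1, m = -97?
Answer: -149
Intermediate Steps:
z = 0 (z = -1 + 1 = 0)
p(t) = 2 (p(t) = 2 - 1*0 = 2 + 0 = 2)
p(-9)*(-26) + m = 2*(-26) - 97 = -52 - 97 = -149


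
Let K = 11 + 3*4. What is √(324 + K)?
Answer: √347 ≈ 18.628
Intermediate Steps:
K = 23 (K = 11 + 12 = 23)
√(324 + K) = √(324 + 23) = √347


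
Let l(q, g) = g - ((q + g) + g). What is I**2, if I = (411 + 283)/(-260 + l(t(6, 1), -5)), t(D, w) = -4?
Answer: 481636/63001 ≈ 7.6449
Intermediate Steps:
l(q, g) = -g - q (l(q, g) = g - ((g + q) + g) = g - (q + 2*g) = g + (-q - 2*g) = -g - q)
I = -694/251 (I = (411 + 283)/(-260 + (-1*(-5) - 1*(-4))) = 694/(-260 + (5 + 4)) = 694/(-260 + 9) = 694/(-251) = 694*(-1/251) = -694/251 ≈ -2.7649)
I**2 = (-694/251)**2 = 481636/63001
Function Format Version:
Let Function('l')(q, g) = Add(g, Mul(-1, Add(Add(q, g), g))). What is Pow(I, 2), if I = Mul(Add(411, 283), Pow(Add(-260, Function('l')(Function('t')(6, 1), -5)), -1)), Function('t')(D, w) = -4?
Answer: Rational(481636, 63001) ≈ 7.6449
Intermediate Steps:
Function('l')(q, g) = Add(Mul(-1, g), Mul(-1, q)) (Function('l')(q, g) = Add(g, Mul(-1, Add(Add(g, q), g))) = Add(g, Mul(-1, Add(q, Mul(2, g)))) = Add(g, Add(Mul(-1, q), Mul(-2, g))) = Add(Mul(-1, g), Mul(-1, q)))
I = Rational(-694, 251) (I = Mul(Add(411, 283), Pow(Add(-260, Add(Mul(-1, -5), Mul(-1, -4))), -1)) = Mul(694, Pow(Add(-260, Add(5, 4)), -1)) = Mul(694, Pow(Add(-260, 9), -1)) = Mul(694, Pow(-251, -1)) = Mul(694, Rational(-1, 251)) = Rational(-694, 251) ≈ -2.7649)
Pow(I, 2) = Pow(Rational(-694, 251), 2) = Rational(481636, 63001)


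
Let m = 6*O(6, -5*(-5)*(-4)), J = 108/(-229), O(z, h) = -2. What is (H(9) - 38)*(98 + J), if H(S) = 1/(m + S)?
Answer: -2568410/687 ≈ -3738.6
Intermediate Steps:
J = -108/229 (J = 108*(-1/229) = -108/229 ≈ -0.47162)
m = -12 (m = 6*(-2) = -12)
H(S) = 1/(-12 + S)
(H(9) - 38)*(98 + J) = (1/(-12 + 9) - 38)*(98 - 108/229) = (1/(-3) - 38)*(22334/229) = (-1/3 - 38)*(22334/229) = -115/3*22334/229 = -2568410/687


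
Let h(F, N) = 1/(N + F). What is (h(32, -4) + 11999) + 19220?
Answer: 874133/28 ≈ 31219.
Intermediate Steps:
h(F, N) = 1/(F + N)
(h(32, -4) + 11999) + 19220 = (1/(32 - 4) + 11999) + 19220 = (1/28 + 11999) + 19220 = 335973/28 + 19220 = 874133/28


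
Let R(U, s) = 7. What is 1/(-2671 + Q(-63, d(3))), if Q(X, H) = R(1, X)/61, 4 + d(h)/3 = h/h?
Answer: -61/162924 ≈ -0.00037441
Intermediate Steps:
d(h) = -9 (d(h) = -12 + 3*(h/h) = -12 + 3*1 = -12 + 3 = -9)
Q(X, H) = 7/61
1/(-2671 + Q(-63, d(3))) = 1/(-2671 + 7/61) = 1/(-162924/61) = -61/162924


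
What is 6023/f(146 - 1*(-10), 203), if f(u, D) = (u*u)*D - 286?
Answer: 6023/4939922 ≈ 0.0012193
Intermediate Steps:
f(u, D) = -286 + D*u**2 (f(u, D) = u**2*D - 286 = D*u**2 - 286 = -286 + D*u**2)
6023/f(146 - 1*(-10), 203) = 6023/(-286 + 203*(146 - 1*(-10))**2) = 6023/(-286 + 203*(146 + 10)**2) = 6023/(-286 + 203*156**2) = 6023/(-286 + 203*24336) = 6023/(-286 + 4940208) = 6023/4939922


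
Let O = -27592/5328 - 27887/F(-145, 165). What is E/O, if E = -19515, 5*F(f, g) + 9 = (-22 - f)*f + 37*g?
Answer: -50857221870/17458633 ≈ -2913.0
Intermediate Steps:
F(f, g) = -9/5 + 37*g/5 + f*(-22 - f)/5 (F(f, g) = -9/5 + ((-22 - f)*f + 37*g)/5 = -9/5 + (f*(-22 - f) + 37*g)/5 = -9/5 + (37*g + f*(-22 - f))/5 = -9/5 + (37*g/5 + f*(-22 - f)/5) = -9/5 + 37*g/5 + f*(-22 - f)/5)
O = 17458633/2606058 (O = -27592/5328 - 27887/(-9/5 - 22/5*(-145) - ⅕*(-145)² + (37/5)*165) = -27592*1/5328 - 27887/(-9/5 + 638 - ⅕*21025 + 1221) = -3449/666 - 27887/(-9/5 + 638 - 4205 + 1221) = -3449/666 - 27887/(-11739/5) = -3449/666 - 27887*(-5/11739) = -3449/666 + 139435/11739 = 17458633/2606058 ≈ 6.6992)
E/O = -19515/17458633/2606058 = -19515*2606058/17458633 = -50857221870/17458633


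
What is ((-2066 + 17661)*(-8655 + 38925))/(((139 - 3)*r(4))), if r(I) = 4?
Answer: 236030325/272 ≈ 8.6776e+5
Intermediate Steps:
((-2066 + 17661)*(-8655 + 38925))/(((139 - 3)*r(4))) = ((-2066 + 17661)*(-8655 + 38925))/(((139 - 3)*4)) = (15595*30270)/((136*4)) = 472060650/544 = 472060650*(1/544) = 236030325/272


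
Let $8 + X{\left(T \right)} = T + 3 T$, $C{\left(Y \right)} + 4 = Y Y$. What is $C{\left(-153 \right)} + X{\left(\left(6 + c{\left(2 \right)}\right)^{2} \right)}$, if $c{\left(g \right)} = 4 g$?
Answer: $24181$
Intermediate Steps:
$C{\left(Y \right)} = -4 + Y^{2}$ ($C{\left(Y \right)} = -4 + Y Y = -4 + Y^{2}$)
$X{\left(T \right)} = -8 + 4 T$ ($X{\left(T \right)} = -8 + \left(T + 3 T\right) = -8 + 4 T$)
$C{\left(-153 \right)} + X{\left(\left(6 + c{\left(2 \right)}\right)^{2} \right)} = \left(-4 + \left(-153\right)^{2}\right) - \left(8 - 4 \left(6 + 4 \cdot 2\right)^{2}\right) = \left(-4 + 23409\right) - \left(8 - 4 \left(6 + 8\right)^{2}\right) = 23405 - \left(8 - 4 \cdot 14^{2}\right) = 23405 + \left(-8 + 4 \cdot 196\right) = 23405 + \left(-8 + 784\right) = 23405 + 776 = 24181$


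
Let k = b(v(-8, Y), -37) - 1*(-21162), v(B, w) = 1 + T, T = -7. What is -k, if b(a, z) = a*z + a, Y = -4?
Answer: -21378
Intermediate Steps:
v(B, w) = -6 (v(B, w) = 1 - 7 = -6)
b(a, z) = a + a*z
k = 21378 (k = -6*(1 - 37) - 1*(-21162) = -6*(-36) + 21162 = 216 + 21162 = 21378)
-k = -1*21378 = -21378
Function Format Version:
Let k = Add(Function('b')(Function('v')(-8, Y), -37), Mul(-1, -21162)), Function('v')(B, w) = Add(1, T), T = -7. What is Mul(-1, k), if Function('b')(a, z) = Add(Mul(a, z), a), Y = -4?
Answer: -21378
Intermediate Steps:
Function('v')(B, w) = -6 (Function('v')(B, w) = Add(1, -7) = -6)
Function('b')(a, z) = Add(a, Mul(a, z))
k = 21378 (k = Add(Mul(-6, Add(1, -37)), Mul(-1, -21162)) = Add(Mul(-6, -36), 21162) = Add(216, 21162) = 21378)
Mul(-1, k) = Mul(-1, 21378) = -21378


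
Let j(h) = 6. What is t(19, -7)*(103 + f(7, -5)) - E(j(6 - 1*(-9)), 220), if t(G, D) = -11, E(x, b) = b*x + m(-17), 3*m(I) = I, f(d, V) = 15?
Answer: -7837/3 ≈ -2612.3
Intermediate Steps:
m(I) = I/3
E(x, b) = -17/3 + b*x (E(x, b) = b*x + (1/3)*(-17) = b*x - 17/3 = -17/3 + b*x)
t(19, -7)*(103 + f(7, -5)) - E(j(6 - 1*(-9)), 220) = -11*(103 + 15) - (-17/3 + 220*6) = -11*118 - (-17/3 + 1320) = -1298 - 1*3943/3 = -1298 - 3943/3 = -7837/3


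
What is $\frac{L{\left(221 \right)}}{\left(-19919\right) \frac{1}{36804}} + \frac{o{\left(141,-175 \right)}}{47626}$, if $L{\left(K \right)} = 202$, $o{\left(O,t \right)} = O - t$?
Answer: $- \frac{177032410502}{474331147} \approx -373.23$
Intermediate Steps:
$\frac{L{\left(221 \right)}}{\left(-19919\right) \frac{1}{36804}} + \frac{o{\left(141,-175 \right)}}{47626} = \frac{202}{\left(-19919\right) \frac{1}{36804}} + \frac{141 - -175}{47626} = \frac{202}{\left(-19919\right) \frac{1}{36804}} + \left(141 + 175\right) \frac{1}{47626} = \frac{202}{- \frac{19919}{36804}} + 316 \cdot \frac{1}{47626} = 202 \left(- \frac{36804}{19919}\right) + \frac{158}{23813} = - \frac{7434408}{19919} + \frac{158}{23813} = - \frac{177032410502}{474331147}$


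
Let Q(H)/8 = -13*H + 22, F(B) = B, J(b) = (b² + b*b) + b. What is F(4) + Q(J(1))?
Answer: -132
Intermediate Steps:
J(b) = b + 2*b² (J(b) = (b² + b²) + b = 2*b² + b = b + 2*b²)
Q(H) = 176 - 104*H (Q(H) = 8*(-13*H + 22) = 8*(22 - 13*H) = 176 - 104*H)
F(4) + Q(J(1)) = 4 + (176 - 104*(1 + 2*1)) = 4 + (176 - 104*(1 + 2)) = 4 + (176 - 104*3) = 4 + (176 - 312) = 4 - 136 = -132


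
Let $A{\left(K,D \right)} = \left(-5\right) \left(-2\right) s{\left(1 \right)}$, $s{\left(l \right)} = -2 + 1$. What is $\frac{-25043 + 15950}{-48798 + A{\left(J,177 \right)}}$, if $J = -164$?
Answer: $\frac{9093}{48808} \approx 0.1863$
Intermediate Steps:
$s{\left(l \right)} = -1$
$A{\left(K,D \right)} = -10$ ($A{\left(K,D \right)} = \left(-5\right) \left(-2\right) \left(-1\right) = 10 \left(-1\right) = -10$)
$\frac{-25043 + 15950}{-48798 + A{\left(J,177 \right)}} = \frac{-25043 + 15950}{-48798 - 10} = - \frac{9093}{-48808} = \left(-9093\right) \left(- \frac{1}{48808}\right) = \frac{9093}{48808}$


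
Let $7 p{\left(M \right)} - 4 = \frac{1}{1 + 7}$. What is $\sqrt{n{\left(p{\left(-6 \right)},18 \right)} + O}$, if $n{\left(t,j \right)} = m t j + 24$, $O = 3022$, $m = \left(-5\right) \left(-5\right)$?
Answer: $\frac{\sqrt{648991}}{14} \approx 57.543$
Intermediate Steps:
$p{\left(M \right)} = \frac{33}{56}$ ($p{\left(M \right)} = \frac{4}{7} + \frac{1}{7 \left(1 + 7\right)} = \frac{4}{7} + \frac{1}{7 \cdot 8} = \frac{4}{7} + \frac{1}{7} \cdot \frac{1}{8} = \frac{4}{7} + \frac{1}{56} = \frac{33}{56}$)
$m = 25$
$n{\left(t,j \right)} = 24 + 25 j t$ ($n{\left(t,j \right)} = 25 t j + 24 = 25 j t + 24 = 24 + 25 j t$)
$\sqrt{n{\left(p{\left(-6 \right)},18 \right)} + O} = \sqrt{\left(24 + 25 \cdot 18 \cdot \frac{33}{56}\right) + 3022} = \sqrt{\left(24 + \frac{7425}{28}\right) + 3022} = \sqrt{\frac{8097}{28} + 3022} = \sqrt{\frac{92713}{28}} = \frac{\sqrt{648991}}{14}$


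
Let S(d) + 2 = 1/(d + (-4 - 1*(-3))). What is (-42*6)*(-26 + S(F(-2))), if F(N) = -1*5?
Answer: 7098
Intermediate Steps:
F(N) = -5
S(d) = -2 + 1/(-1 + d) (S(d) = -2 + 1/(d + (-4 - 1*(-3))) = -2 + 1/(d + (-4 + 3)) = -2 + 1/(d - 1) = -2 + 1/(-1 + d))
(-42*6)*(-26 + S(F(-2))) = (-42*6)*(-26 + (3 - 2*(-5))/(-1 - 5)) = -252*(-26 + (3 + 10)/(-6)) = -252*(-26 - 1/6*13) = -252*(-26 - 13/6) = -252*(-169/6) = 7098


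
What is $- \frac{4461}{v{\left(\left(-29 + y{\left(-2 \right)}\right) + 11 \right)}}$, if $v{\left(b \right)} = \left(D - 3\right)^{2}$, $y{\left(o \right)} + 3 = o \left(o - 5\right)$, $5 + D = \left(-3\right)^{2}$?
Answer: $-4461$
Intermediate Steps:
$D = 4$ ($D = -5 + \left(-3\right)^{2} = -5 + 9 = 4$)
$y{\left(o \right)} = -3 + o \left(-5 + o\right)$ ($y{\left(o \right)} = -3 + o \left(o - 5\right) = -3 + o \left(-5 + o\right)$)
$v{\left(b \right)} = 1$ ($v{\left(b \right)} = \left(4 - 3\right)^{2} = 1^{2} = 1$)
$- \frac{4461}{v{\left(\left(-29 + y{\left(-2 \right)}\right) + 11 \right)}} = - \frac{4461}{1} = \left(-4461\right) 1 = -4461$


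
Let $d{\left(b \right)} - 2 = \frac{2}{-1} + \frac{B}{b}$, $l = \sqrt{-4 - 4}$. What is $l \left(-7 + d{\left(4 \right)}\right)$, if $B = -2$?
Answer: $- 15 i \sqrt{2} \approx - 21.213 i$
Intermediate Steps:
$l = 2 i \sqrt{2}$ ($l = \sqrt{-8} = 2 i \sqrt{2} \approx 2.8284 i$)
$d{\left(b \right)} = - \frac{2}{b}$ ($d{\left(b \right)} = 2 + \left(\frac{2}{-1} - \frac{2}{b}\right) = 2 + \left(2 \left(-1\right) - \frac{2}{b}\right) = 2 - \left(2 + \frac{2}{b}\right) = - \frac{2}{b}$)
$l \left(-7 + d{\left(4 \right)}\right) = 2 i \sqrt{2} \left(-7 - \frac{2}{4}\right) = 2 i \sqrt{2} \left(-7 - \frac{1}{2}\right) = 2 i \sqrt{2} \left(- \frac{15}{2}\right) = - 15 i \sqrt{2}$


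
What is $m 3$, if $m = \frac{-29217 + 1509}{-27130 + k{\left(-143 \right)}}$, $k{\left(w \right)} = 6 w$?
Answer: $\frac{20781}{6997} \approx 2.97$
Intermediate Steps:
$m = \frac{6927}{6997}$ ($m = \frac{-29217 + 1509}{-27130 + 6 \left(-143\right)} = - \frac{27708}{-27130 - 858} = - \frac{27708}{-27988} = \left(-27708\right) \left(- \frac{1}{27988}\right) = \frac{6927}{6997} \approx 0.99$)
$m 3 = \frac{6927}{6997} \cdot 3 = \frac{20781}{6997}$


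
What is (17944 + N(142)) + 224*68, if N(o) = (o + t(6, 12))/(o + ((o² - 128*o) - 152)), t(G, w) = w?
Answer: 32811141/989 ≈ 33176.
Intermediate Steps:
N(o) = (12 + o)/(-152 + o² - 127*o) (N(o) = (o + 12)/(o + ((o² - 128*o) - 152)) = (12 + o)/(o + (-152 + o² - 128*o)) = (12 + o)/(-152 + o² - 127*o))
(17944 + N(142)) + 224*68 = (17944 + (12 + 142)/(-152 + 142² - 127*142)) + 224*68 = (17944 + 154/(-152 + 20164 - 18034)) + 15232 = (17944 + 154/1978) + 15232 = (17944 + (1/1978)*154) + 15232 = (17944 + 77/989) + 15232 = 17746693/989 + 15232 = 32811141/989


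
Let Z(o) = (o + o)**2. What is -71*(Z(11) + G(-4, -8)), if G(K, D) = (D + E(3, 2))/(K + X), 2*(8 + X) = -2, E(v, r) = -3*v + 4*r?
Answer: -447371/13 ≈ -34413.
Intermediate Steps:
X = -9 (X = -8 + (1/2)*(-2) = -8 - 1 = -9)
Z(o) = 4*o**2 (Z(o) = (2*o)**2 = 4*o**2)
G(K, D) = (-1 + D)/(-9 + K) (G(K, D) = (D + (-3*3 + 4*2))/(K - 9) = (D + (-9 + 8))/(-9 + K) = (D - 1)/(-9 + K) = (-1 + D)/(-9 + K))
-71*(Z(11) + G(-4, -8)) = -71*(4*11**2 + (-1 - 8)/(-9 - 4)) = -71*(4*121 - 9/(-13)) = -71*(484 - 1/13*(-9)) = -71*(484 + 9/13) = -71*6301/13 = -447371/13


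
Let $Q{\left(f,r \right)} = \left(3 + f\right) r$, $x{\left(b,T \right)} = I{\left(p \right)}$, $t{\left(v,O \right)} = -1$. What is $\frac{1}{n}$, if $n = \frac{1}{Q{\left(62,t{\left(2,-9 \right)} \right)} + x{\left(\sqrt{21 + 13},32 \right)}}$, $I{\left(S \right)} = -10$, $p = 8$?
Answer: $-75$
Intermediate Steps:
$x{\left(b,T \right)} = -10$
$Q{\left(f,r \right)} = r \left(3 + f\right)$
$n = - \frac{1}{75}$ ($n = \frac{1}{- (3 + 62) - 10} = \frac{1}{\left(-1\right) 65 - 10} = \frac{1}{-65 - 10} = \frac{1}{-75} = - \frac{1}{75} \approx -0.013333$)
$\frac{1}{n} = \frac{1}{- \frac{1}{75}} = -75$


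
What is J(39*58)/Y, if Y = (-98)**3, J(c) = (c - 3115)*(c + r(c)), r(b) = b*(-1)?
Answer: 0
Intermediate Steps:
r(b) = -b
J(c) = 0 (J(c) = (c - 3115)*(c - c) = (-3115 + c)*0 = 0)
Y = -941192
J(39*58)/Y = 0/(-941192) = 0*(-1/941192) = 0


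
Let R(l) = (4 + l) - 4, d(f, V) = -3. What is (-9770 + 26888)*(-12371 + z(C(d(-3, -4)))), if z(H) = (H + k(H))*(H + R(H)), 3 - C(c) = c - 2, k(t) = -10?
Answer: -212314554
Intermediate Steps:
R(l) = l
C(c) = 5 - c (C(c) = 3 - (c - 2) = 3 - (-2 + c) = 3 + (2 - c) = 5 - c)
z(H) = 2*H*(-10 + H) (z(H) = (H - 10)*(H + H) = (-10 + H)*(2*H) = 2*H*(-10 + H))
(-9770 + 26888)*(-12371 + z(C(d(-3, -4)))) = (-9770 + 26888)*(-12371 + 2*(5 - 1*(-3))*(-10 + (5 - 1*(-3)))) = 17118*(-12371 + 2*(5 + 3)*(-10 + (5 + 3))) = 17118*(-12371 + 2*8*(-10 + 8)) = 17118*(-12371 + 2*8*(-2)) = 17118*(-12371 - 32) = 17118*(-12403) = -212314554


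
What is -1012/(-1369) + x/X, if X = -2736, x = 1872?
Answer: 1431/26011 ≈ 0.055015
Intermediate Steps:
-1012/(-1369) + x/X = -1012/(-1369) + 1872/(-2736) = -1012*(-1/1369) + 1872*(-1/2736) = 1012/1369 - 13/19 = 1431/26011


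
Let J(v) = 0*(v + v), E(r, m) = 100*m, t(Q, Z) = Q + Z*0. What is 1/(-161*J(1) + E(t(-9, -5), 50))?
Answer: 1/5000 ≈ 0.00020000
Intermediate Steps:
t(Q, Z) = Q (t(Q, Z) = Q + 0 = Q)
J(v) = 0 (J(v) = 0*(2*v) = 0)
1/(-161*J(1) + E(t(-9, -5), 50)) = 1/(-161*0 + 100*50) = 1/(0 + 5000) = 1/5000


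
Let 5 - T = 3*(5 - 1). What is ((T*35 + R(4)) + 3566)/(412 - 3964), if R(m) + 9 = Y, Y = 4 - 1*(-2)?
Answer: -553/592 ≈ -0.93412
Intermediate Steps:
Y = 6 (Y = 4 + 2 = 6)
R(m) = -3 (R(m) = -9 + 6 = -3)
T = -7 (T = 5 - 3*(5 - 1) = 5 - 3*4 = 5 - 1*12 = 5 - 12 = -7)
((T*35 + R(4)) + 3566)/(412 - 3964) = ((-7*35 - 3) + 3566)/(412 - 3964) = ((-245 - 3) + 3566)/(-3552) = (-248 + 3566)*(-1/3552) = 3318*(-1/3552) = -553/592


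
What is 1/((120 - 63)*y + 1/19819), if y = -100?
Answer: -19819/112968299 ≈ -0.00017544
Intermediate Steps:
1/((120 - 63)*y + 1/19819) = 1/((120 - 63)*(-100) + 1/19819) = 1/(57*(-100) + 1/19819) = 1/(-5700 + 1/19819) = 1/(-112968299/19819) = -19819/112968299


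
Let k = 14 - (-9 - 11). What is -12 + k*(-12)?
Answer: -420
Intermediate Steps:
k = 34 (k = 14 - 1*(-20) = 14 + 20 = 34)
-12 + k*(-12) = -12 + 34*(-12) = -12 - 408 = -420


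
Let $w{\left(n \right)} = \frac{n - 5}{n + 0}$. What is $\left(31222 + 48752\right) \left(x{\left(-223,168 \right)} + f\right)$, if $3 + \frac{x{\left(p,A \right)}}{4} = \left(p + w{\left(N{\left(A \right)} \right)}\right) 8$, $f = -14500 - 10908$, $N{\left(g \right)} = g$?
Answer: $- \frac{18208053792}{7} \approx -2.6011 \cdot 10^{9}$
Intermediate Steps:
$w{\left(n \right)} = \frac{-5 + n}{n}$
$f = -25408$ ($f = -14500 - 10908 = -25408$)
$x{\left(p,A \right)} = -12 + 32 p + \frac{32 \left(-5 + A\right)}{A}$ ($x{\left(p,A \right)} = -12 + 4 \left(p + \frac{-5 + A}{A}\right) 8 = -12 + 4 \left(8 p + \frac{8 \left(-5 + A\right)}{A}\right) = -12 + \left(32 p + \frac{32 \left(-5 + A\right)}{A}\right) = -12 + 32 p + \frac{32 \left(-5 + A\right)}{A}$)
$\left(31222 + 48752\right) \left(x{\left(-223,168 \right)} + f\right) = \left(31222 + 48752\right) \left(\left(20 - \frac{160}{168} + 32 \left(-223\right)\right) - 25408\right) = 79974 \left(\left(20 - \frac{20}{21} - 7136\right) - 25408\right) = 79974 \left(- \frac{149456}{21} - 25408\right) = 79974 \left(- \frac{683024}{21}\right) = - \frac{18208053792}{7}$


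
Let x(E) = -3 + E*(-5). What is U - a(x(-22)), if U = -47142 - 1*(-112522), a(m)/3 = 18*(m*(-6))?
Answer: 100048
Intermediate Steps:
x(E) = -3 - 5*E
a(m) = -324*m (a(m) = 3*(18*(m*(-6))) = 3*(18*(-6*m)) = 3*(-108*m) = -324*m)
U = 65380 (U = -47142 + 112522 = 65380)
U - a(x(-22)) = 65380 - (-324)*(-3 - 5*(-22)) = 65380 - (-324)*(-3 + 110) = 65380 - (-324)*107 = 65380 - 1*(-34668) = 65380 + 34668 = 100048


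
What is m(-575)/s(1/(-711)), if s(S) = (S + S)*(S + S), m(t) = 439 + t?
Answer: -17187714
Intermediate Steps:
s(S) = 4*S**2 (s(S) = (2*S)*(2*S) = 4*S**2)
m(-575)/s(1/(-711)) = (439 - 575)/((4*(1/(-711))**2)) = -136/(4*(-1/711)**2) = -136/(4*(1/505521)) = -136/4/505521 = -136*505521/4 = -17187714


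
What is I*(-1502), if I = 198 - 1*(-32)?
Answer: -345460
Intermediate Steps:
I = 230 (I = 198 + 32 = 230)
I*(-1502) = 230*(-1502) = -345460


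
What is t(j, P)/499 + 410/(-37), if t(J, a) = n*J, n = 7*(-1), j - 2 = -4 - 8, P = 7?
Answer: -202000/18463 ≈ -10.941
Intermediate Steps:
j = -10 (j = 2 + (-4 - 8) = 2 - 12 = -10)
n = -7
t(J, a) = -7*J
t(j, P)/499 + 410/(-37) = -7*(-10)/499 + 410/(-37) = 70*(1/499) + 410*(-1/37) = 70/499 - 410/37 = -202000/18463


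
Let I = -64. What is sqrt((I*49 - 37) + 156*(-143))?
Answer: I*sqrt(25481) ≈ 159.63*I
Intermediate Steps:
sqrt((I*49 - 37) + 156*(-143)) = sqrt((-64*49 - 37) + 156*(-143)) = sqrt((-3136 - 37) - 22308) = sqrt(-3173 - 22308) = sqrt(-25481) = I*sqrt(25481)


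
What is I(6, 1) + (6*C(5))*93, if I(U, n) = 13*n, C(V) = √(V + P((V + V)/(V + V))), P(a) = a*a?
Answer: 13 + 558*√6 ≈ 1379.8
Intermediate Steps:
P(a) = a²
C(V) = √(1 + V) (C(V) = √(V + ((V + V)/(V + V))²) = √(V + ((2*V)/((2*V)))²) = √(V + ((2*V)*(1/(2*V)))²) = √(V + 1²) = √(V + 1) = √(1 + V))
I(6, 1) + (6*C(5))*93 = 13*1 + (6*√(1 + 5))*93 = 13 + (6*√6)*93 = 13 + 558*√6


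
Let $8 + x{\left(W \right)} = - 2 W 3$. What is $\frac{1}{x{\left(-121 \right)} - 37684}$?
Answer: $- \frac{1}{36966} \approx -2.7052 \cdot 10^{-5}$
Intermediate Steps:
$x{\left(W \right)} = -8 - 6 W$ ($x{\left(W \right)} = -8 + - 2 W 3 = -8 - 6 W$)
$\frac{1}{x{\left(-121 \right)} - 37684} = \frac{1}{\left(-8 - -726\right) - 37684} = \frac{1}{\left(-8 + 726\right) - 37684} = \frac{1}{718 - 37684} = \frac{1}{-36966} = - \frac{1}{36966}$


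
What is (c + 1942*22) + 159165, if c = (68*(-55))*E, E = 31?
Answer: 85949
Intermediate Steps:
c = -115940 (c = (68*(-55))*31 = -3740*31 = -115940)
(c + 1942*22) + 159165 = (-115940 + 1942*22) + 159165 = (-115940 + 42724) + 159165 = -73216 + 159165 = 85949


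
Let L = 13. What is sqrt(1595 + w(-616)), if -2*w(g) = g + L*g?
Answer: sqrt(5907) ≈ 76.857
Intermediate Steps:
w(g) = -7*g (w(g) = -(g + 13*g)/2 = -7*g)
sqrt(1595 + w(-616)) = sqrt(1595 - 7*(-616)) = sqrt(1595 + 4312) = sqrt(5907)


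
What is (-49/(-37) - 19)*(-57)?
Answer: 37278/37 ≈ 1007.5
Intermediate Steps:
(-49/(-37) - 19)*(-57) = (-49*(-1/37) - 19)*(-57) = (49/37 - 19)*(-57) = -654/37*(-57) = 37278/37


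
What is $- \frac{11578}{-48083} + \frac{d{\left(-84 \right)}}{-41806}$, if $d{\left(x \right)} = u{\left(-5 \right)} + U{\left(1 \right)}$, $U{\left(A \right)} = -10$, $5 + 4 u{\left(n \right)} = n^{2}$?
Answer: $\frac{69181469}{287165414} \approx 0.24091$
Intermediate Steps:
$u{\left(n \right)} = - \frac{5}{4} + \frac{n^{2}}{4}$
$d{\left(x \right)} = -5$ ($d{\left(x \right)} = \left(- \frac{5}{4} + \frac{\left(-5\right)^{2}}{4}\right) - 10 = \left(- \frac{5}{4} + \frac{1}{4} \cdot 25\right) - 10 = \left(- \frac{5}{4} + \frac{25}{4}\right) - 10 = 5 - 10 = -5$)
$- \frac{11578}{-48083} + \frac{d{\left(-84 \right)}}{-41806} = - \frac{11578}{-48083} - \frac{5}{-41806} = \left(-11578\right) \left(- \frac{1}{48083}\right) - - \frac{5}{41806} = \frac{1654}{6869} + \frac{5}{41806} = \frac{69181469}{287165414}$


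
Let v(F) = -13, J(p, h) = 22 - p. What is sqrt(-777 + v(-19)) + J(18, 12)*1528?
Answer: 6112 + I*sqrt(790) ≈ 6112.0 + 28.107*I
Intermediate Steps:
sqrt(-777 + v(-19)) + J(18, 12)*1528 = sqrt(-777 - 13) + (22 - 1*18)*1528 = sqrt(-790) + (22 - 18)*1528 = I*sqrt(790) + 4*1528 = I*sqrt(790) + 6112 = 6112 + I*sqrt(790)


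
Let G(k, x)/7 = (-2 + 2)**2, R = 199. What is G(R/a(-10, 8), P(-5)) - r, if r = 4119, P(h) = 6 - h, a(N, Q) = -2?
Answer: -4119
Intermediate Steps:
G(k, x) = 0 (G(k, x) = 7*(-2 + 2)**2 = 7*0**2 = 7*0 = 0)
G(R/a(-10, 8), P(-5)) - r = 0 - 1*4119 = 0 - 4119 = -4119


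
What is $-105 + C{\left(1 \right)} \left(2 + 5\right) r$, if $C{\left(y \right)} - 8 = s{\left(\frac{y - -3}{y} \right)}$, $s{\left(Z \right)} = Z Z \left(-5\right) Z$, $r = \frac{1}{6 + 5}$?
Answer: $- \frac{3339}{11} \approx -303.55$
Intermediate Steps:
$r = \frac{1}{11} \approx 0.090909$
$s{\left(Z \right)} = - 5 Z^{3}$ ($s{\left(Z \right)} = Z^{2} \left(-5\right) Z = - 5 Z^{2} Z = - 5 Z^{3}$)
$C{\left(y \right)} = 8 - \frac{5 \left(3 + y\right)^{3}}{y^{3}}$ ($C{\left(y \right)} = 8 - 5 \left(\frac{y - -3}{y}\right)^{3} = 8 - 5 \left(\frac{y + 3}{y}\right)^{3} = 8 - 5 \left(\frac{3 + y}{y}\right)^{3} = 8 - 5 \frac{\left(3 + y\right)^{3}}{y^{3}} = 8 - \frac{5 \left(3 + y\right)^{3}}{y^{3}}$)
$-105 + C{\left(1 \right)} \left(2 + 5\right) r = -105 + \left(8 - 5 \cdot 1^{-3} \left(3 + 1\right)^{3}\right) \left(2 + 5\right) \frac{1}{11} = -105 + \left(8 - 5 \cdot 4^{3}\right) 7 \cdot \frac{1}{11} = -105 + \left(8 - 5 \cdot 64\right) \frac{7}{11} = -105 + \left(8 - 320\right) \frac{7}{11} = -105 - \frac{2184}{11} = - \frac{3339}{11}$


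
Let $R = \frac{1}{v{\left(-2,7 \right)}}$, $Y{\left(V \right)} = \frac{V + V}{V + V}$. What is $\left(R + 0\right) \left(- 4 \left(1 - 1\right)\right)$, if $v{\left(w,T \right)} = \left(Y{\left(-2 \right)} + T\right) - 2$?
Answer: $0$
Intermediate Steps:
$Y{\left(V \right)} = 1$ ($Y{\left(V \right)} = \frac{2 V}{2 V} = 2 V \frac{1}{2 V} = 1$)
$v{\left(w,T \right)} = -1 + T$ ($v{\left(w,T \right)} = \left(1 + T\right) - 2 = -1 + T$)
$R = \frac{1}{6}$ ($R = \frac{1}{-1 + 7} = \frac{1}{6} \approx 0.16667$)
$\left(R + 0\right) \left(- 4 \left(1 - 1\right)\right) = \left(\frac{1}{6} + 0\right) \left(- 4 \left(1 - 1\right)\right) = \frac{\left(-4\right) 0}{6} = \frac{1}{6} \cdot 0 = 0$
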